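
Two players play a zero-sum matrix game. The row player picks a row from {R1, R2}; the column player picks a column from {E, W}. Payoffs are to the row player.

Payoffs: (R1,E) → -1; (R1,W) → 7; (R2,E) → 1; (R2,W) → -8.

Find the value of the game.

-1/17

Row minima: R1 → -1, R2 → -8; maximin = -1.
Column maxima: E → 1, W → 7; minimax = 1.
-1 ≠ 1, so there is no saddle point; optimal play is mixed.
Let the row player play R1 with probability p. Expected payoff against E: (-1)p + 1(1−p) = −2p + 1; against W: 7p + (-8)(1−p) = 15p − 8.
Setting these equal: −2p + 1 = 15p − 8 ⇒ −17p = -9 ⇒ p = 9/17, and the value is (-2)·(9/17) + 1 = -1/17.
For the column player: with q = P(E), equating R1's and R2's payoffs gives −8q + 7 = 9q − 8 ⇒ q = 15/17.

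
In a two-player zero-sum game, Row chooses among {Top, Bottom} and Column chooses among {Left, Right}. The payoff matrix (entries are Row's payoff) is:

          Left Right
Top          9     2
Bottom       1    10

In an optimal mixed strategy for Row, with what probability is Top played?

9/16

Row minima: Top → 2, Bottom → 1; maximin = 2.
Column maxima: Left → 9, Right → 10; minimax = 9.
2 ≠ 9, so there is no saddle point; optimal play is mixed.
Let Row play Top with probability p. Expected payoff against Left: 9p + 1(1−p) = 8p + 1; against Right: 2p + 10(1−p) = −8p + 10.
Setting these equal: 8p + 1 = −8p + 10 ⇒ 16p = 9 ⇒ p = 9/16, and the value is (8)·(9/16) + 1 = 11/2.
For Column: with q = P(Left), equating Top's and Bottom's payoffs gives 7q + 2 = −9q + 10 ⇒ q = 1/2.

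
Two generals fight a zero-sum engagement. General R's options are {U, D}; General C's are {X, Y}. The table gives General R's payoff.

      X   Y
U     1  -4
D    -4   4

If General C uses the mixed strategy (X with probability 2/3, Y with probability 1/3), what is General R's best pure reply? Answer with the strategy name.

Expected payoff of U: (2/3)·1 + (1/3)·(-4) = -2/3.
Expected payoff of D: (2/3)·(-4) + (1/3)·4 = -4/3.
The largest is -2/3, so General R's best response is U.

U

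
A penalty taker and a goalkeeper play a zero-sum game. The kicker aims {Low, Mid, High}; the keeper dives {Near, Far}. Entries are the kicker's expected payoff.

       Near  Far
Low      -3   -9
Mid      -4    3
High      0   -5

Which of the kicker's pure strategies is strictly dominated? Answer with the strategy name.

High gives a strictly higher payoff than Low against every column: 0 > -3, -5 > -9.
So Low is strictly dominated and the kicker never plays it.

Low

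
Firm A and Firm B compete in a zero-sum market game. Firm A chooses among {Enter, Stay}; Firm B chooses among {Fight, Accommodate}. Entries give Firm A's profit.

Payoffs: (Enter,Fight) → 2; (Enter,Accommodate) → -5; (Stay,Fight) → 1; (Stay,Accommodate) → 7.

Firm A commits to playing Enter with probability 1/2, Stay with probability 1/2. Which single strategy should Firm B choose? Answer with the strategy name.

Accommodate

If Firm B plays Fight, Firm A's expected payoff is (1/2)·2 + (1/2)·1 = 3/2.
If Firm B plays Accommodate, Firm A's expected payoff is (1/2)·(-5) + (1/2)·7 = 1.
Firm B minimizes Firm A's payoff; the smallest is 1, so the best response is Accommodate.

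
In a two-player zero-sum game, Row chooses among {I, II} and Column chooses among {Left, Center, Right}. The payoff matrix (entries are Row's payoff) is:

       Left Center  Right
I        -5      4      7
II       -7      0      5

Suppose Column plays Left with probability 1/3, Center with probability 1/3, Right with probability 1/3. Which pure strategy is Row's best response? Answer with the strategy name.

Expected payoff of I: (1/3)·(-5) + (1/3)·4 + (1/3)·7 = 2.
Expected payoff of II: (1/3)·(-7) + (1/3)·0 + (1/3)·5 = -2/3.
The largest is 2, so Row's best response is I.

I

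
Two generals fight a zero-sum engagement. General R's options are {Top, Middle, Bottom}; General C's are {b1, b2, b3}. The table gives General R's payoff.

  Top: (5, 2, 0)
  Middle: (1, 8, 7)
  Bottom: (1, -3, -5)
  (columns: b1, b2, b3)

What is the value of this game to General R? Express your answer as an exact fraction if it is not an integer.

Row minima: Top → 0, Middle → 1, Bottom → -5; maximin = 1.
Column maxima: b1 → 5, b2 → 8, b3 → 7; minimax = 5.
1 ≠ 5, so there is no saddle point; optimal play is mixed.
Bottom is strictly dominated by Top, so General R never plays it.
b2 is strictly dominated by b3 (it gives General R strictly more in every row), so General C never plays it.
On the remaining 2×2 (Top, Middle vs b1, b3):
Let General R play Top with probability p. Expected payoff against b1: 5p + 1(1−p) = 4p + 1; against b3: 0p + 7(1−p) = −7p + 7.
Setting these equal: 4p + 1 = −7p + 7 ⇒ 11p = 6 ⇒ p = 6/11, and the value is (4)·(6/11) + 1 = 35/11.
For General C: with q = P(b1), equating Top's and Middle's payoffs gives 5q = −6q + 7 ⇒ q = 7/11.

35/11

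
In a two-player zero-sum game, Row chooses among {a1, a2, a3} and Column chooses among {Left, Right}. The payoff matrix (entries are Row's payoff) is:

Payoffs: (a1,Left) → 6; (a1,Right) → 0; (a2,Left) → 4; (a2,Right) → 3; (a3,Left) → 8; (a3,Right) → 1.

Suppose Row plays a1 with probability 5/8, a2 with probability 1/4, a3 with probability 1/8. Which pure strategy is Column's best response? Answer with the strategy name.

Right

If Column plays Left, Row's expected payoff is (5/8)·6 + (1/4)·4 + (1/8)·8 = 23/4.
If Column plays Right, Row's expected payoff is (5/8)·0 + (1/4)·3 + (1/8)·1 = 7/8.
Column minimizes Row's payoff; the smallest is 7/8, so the best response is Right.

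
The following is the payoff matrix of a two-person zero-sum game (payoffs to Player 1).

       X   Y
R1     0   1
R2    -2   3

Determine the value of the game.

Row minima: R1 → 0, R2 → -2; maximin = 0.
Column maxima: X → 0, Y → 3; minimax = 0.
Since maximin = minimax = 0, there is a saddle point and the value is 0.

0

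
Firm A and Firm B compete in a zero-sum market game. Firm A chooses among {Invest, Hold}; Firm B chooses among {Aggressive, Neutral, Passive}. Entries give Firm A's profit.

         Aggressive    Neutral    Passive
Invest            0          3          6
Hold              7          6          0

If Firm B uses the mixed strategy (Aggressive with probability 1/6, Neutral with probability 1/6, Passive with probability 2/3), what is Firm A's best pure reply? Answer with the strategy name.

Expected payoff of Invest: (1/6)·0 + (1/6)·3 + (2/3)·6 = 9/2.
Expected payoff of Hold: (1/6)·7 + (1/6)·6 + (2/3)·0 = 13/6.
The largest is 9/2, so Firm A's best response is Invest.

Invest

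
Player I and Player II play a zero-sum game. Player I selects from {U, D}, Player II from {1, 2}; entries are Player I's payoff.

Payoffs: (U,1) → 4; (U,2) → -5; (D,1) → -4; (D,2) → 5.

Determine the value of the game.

Row minima: U → -5, D → -4; maximin = -4.
Column maxima: 1 → 4, 2 → 5; minimax = 4.
-4 ≠ 4, so there is no saddle point; optimal play is mixed.
Let Player I play U with probability p. Expected payoff against 1: 4p + (-4)(1−p) = 8p − 4; against 2: (-5)p + 5(1−p) = −10p + 5.
Setting these equal: 8p − 4 = −10p + 5 ⇒ 18p = 9 ⇒ p = 1/2, and the value is (8)·(1/2) − 4 = 0.
For Player II: with q = P(1), equating U's and D's payoffs gives 9q − 5 = −9q + 5 ⇒ q = 5/9.

0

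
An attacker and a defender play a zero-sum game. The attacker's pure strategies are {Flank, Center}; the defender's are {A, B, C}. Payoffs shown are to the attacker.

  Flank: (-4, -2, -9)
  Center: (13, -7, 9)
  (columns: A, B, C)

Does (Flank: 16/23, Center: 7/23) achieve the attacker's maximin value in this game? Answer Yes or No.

Yes

Against A this mix gives (16/23)·(-4) + (7/23)·13 = 27/23.
Against B this mix gives (16/23)·(-2) + (7/23)·(-7) = -81/23.
Against C this mix gives (16/23)·(-9) + (7/23)·9 = -81/23.
All of the defender's active replies (B, C) yield -81/23, and no column does worse for the attacker. The mix makes the defender indifferent and guarantees -81/23, so it is optimal.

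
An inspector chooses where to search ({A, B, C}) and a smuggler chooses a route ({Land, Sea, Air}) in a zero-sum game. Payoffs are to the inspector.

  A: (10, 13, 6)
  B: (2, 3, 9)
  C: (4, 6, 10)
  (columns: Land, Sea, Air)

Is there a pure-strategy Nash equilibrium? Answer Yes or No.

No

Row minima: A → 6, B → 2, C → 4; maximin = 6.
Column maxima: Land → 10, Sea → 13, Air → 10; minimax = 10.
6 ≠ 10, so no pure-strategy equilibrium exists.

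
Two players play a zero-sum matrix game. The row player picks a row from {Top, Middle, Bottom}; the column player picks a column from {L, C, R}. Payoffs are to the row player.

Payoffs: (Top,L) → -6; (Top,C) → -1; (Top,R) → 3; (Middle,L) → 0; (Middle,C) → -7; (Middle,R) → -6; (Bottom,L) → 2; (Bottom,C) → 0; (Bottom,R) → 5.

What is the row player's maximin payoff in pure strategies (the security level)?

Row minima: Top → -6, Middle → -7, Bottom → 0.
The best of these is 0.

0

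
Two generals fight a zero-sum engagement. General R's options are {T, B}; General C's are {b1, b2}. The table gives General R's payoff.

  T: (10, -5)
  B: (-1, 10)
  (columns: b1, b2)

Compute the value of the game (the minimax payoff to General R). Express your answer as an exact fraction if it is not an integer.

Row minima: T → -5, B → -1; maximin = -1.
Column maxima: b1 → 10, b2 → 10; minimax = 10.
-1 ≠ 10, so there is no saddle point; optimal play is mixed.
Let General R play T with probability p. Expected payoff against b1: 10p + (-1)(1−p) = 11p − 1; against b2: (-5)p + 10(1−p) = −15p + 10.
Setting these equal: 11p − 1 = −15p + 10 ⇒ 26p = 11 ⇒ p = 11/26, and the value is (11)·(11/26) − 1 = 95/26.
For General C: with q = P(b1), equating T's and B's payoffs gives 15q − 5 = −11q + 10 ⇒ q = 15/26.

95/26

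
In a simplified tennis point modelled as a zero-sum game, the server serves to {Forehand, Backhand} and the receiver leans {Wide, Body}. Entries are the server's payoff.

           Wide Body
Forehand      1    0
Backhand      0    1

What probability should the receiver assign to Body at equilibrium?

1/2

Row minima: Forehand → 0, Backhand → 0; maximin = 0.
Column maxima: Wide → 1, Body → 1; minimax = 1.
0 ≠ 1, so there is no saddle point; optimal play is mixed.
Let the server play Forehand with probability p. Expected payoff against Wide: 1p + 0(1−p) = p; against Body: 0p + 1(1−p) = −p + 1.
Setting these equal: p = −p + 1 ⇒ 2p = 1 ⇒ p = 1/2, and the value is (1)·(1/2) = 1/2.
For the receiver: with q = P(Wide), equating Forehand's and Backhand's payoffs gives q = −q + 1 ⇒ q = 1/2.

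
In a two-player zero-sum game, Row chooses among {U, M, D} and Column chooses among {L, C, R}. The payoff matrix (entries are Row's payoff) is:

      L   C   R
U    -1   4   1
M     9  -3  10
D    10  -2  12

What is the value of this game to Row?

Row minima: U → -1, M → -3, D → -2; maximin = -1.
Column maxima: L → 10, C → 4, R → 12; minimax = 4.
-1 ≠ 4, so there is no saddle point; optimal play is mixed.
M is strictly dominated by D, so Row never plays it.
R is strictly dominated by L (it gives Row strictly more in every row), so Column never plays it.
On the remaining 2×2 (U, D vs L, C):
Let Row play U with probability p. Expected payoff against L: (-1)p + 10(1−p) = −11p + 10; against C: 4p + (-2)(1−p) = 6p − 2.
Setting these equal: −11p + 10 = 6p − 2 ⇒ −17p = -12 ⇒ p = 12/17, and the value is (-11)·(12/17) + 10 = 38/17.
For Column: with q = P(L), equating U's and D's payoffs gives −5q + 4 = 12q − 2 ⇒ q = 6/17.

38/17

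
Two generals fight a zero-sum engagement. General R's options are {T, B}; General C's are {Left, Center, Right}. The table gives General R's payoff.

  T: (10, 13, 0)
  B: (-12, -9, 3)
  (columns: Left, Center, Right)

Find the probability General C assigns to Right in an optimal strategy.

Row minima: T → 0, B → -12; maximin = 0.
Column maxima: Left → 10, Center → 13, Right → 3; minimax = 3.
0 ≠ 3, so there is no saddle point; optimal play is mixed.
Center is strictly dominated by Left (it gives General R strictly more in every row), so General C never plays it.
On the remaining 2×2 (T, B vs Left, Right):
Let General R play T with probability p. Expected payoff against Left: 10p + (-12)(1−p) = 22p − 12; against Right: 0p + 3(1−p) = −3p + 3.
Setting these equal: 22p − 12 = −3p + 3 ⇒ 25p = 15 ⇒ p = 3/5, and the value is (22)·(3/5) − 12 = 6/5.
For General C: with q = P(Left), equating T's and B's payoffs gives 10q = −15q + 3 ⇒ q = 3/25.

22/25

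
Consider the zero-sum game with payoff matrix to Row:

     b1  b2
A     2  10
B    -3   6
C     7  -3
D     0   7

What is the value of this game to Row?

38/9

Row minima: A → 2, B → -3, C → -3, D → 0; maximin = 2.
Column maxima: b1 → 7, b2 → 10; minimax = 7.
2 ≠ 7, so there is no saddle point; optimal play is mixed.
B is strictly dominated by A, so Row never plays it.
D is strictly dominated by A, so Row never plays it.
On the remaining 2×2 (A, C vs b1, b2):
Let Row play A with probability p. Expected payoff against b1: 2p + 7(1−p) = −5p + 7; against b2: 10p + (-3)(1−p) = 13p − 3.
Setting these equal: −5p + 7 = 13p − 3 ⇒ −18p = -10 ⇒ p = 5/9, and the value is (-5)·(5/9) + 7 = 38/9.
For Column: with q = P(b1), equating A's and C's payoffs gives −8q + 10 = 10q − 3 ⇒ q = 13/18.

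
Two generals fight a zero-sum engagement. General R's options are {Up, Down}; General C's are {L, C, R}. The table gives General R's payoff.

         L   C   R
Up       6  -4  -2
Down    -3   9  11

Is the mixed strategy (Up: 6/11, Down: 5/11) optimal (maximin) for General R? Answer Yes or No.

Yes

Against L this mix gives (6/11)·6 + (5/11)·(-3) = 21/11.
Against C this mix gives (6/11)·(-4) + (5/11)·9 = 21/11.
Against R this mix gives (6/11)·(-2) + (5/11)·11 = 43/11.
All of General C's active replies (L, C) yield 21/11, and no column does worse for General R. The mix makes General C indifferent and guarantees 21/11, so it is optimal.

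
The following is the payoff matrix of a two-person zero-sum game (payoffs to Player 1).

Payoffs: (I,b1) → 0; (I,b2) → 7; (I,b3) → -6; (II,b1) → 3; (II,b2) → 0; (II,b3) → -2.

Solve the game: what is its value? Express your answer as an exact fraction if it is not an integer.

-2

Row minima: I → -6, II → -2; maximin = -2.
Column maxima: b1 → 3, b2 → 7, b3 → -2; minimax = -2.
Since maximin = minimax = -2, there is a saddle point and the value is -2.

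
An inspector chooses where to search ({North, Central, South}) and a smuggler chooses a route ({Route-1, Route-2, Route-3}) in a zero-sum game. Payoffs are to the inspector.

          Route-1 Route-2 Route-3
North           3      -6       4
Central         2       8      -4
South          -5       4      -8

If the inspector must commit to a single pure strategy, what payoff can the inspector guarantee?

-4

Row minima: North → -6, Central → -4, South → -8.
The best of these is -4.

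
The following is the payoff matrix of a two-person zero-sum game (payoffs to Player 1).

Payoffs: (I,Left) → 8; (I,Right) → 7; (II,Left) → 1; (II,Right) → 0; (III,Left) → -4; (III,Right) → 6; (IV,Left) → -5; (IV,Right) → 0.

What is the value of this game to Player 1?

7

Row minima: I → 7, II → 0, III → -4, IV → -5; maximin = 7.
Column maxima: Left → 8, Right → 7; minimax = 7.
Since maximin = minimax = 7, there is a saddle point and the value is 7.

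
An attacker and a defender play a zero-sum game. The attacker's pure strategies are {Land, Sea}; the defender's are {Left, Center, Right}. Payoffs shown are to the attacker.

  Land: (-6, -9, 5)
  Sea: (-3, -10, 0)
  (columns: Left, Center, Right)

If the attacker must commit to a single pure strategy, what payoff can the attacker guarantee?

Row minima: Land → -9, Sea → -10.
The best of these is -9.

-9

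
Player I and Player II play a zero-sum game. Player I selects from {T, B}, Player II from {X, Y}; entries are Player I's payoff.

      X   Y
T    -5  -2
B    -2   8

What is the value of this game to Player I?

Row minima: T → -5, B → -2; maximin = -2.
Column maxima: X → -2, Y → 8; minimax = -2.
Since maximin = minimax = -2, there is a saddle point and the value is -2.

-2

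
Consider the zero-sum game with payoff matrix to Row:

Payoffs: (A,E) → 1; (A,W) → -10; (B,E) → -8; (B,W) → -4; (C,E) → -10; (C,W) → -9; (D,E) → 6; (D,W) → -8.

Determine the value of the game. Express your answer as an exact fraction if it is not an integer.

Row minima: A → -10, B → -8, C → -10, D → -8; maximin = -8.
Column maxima: E → 6, W → -4; minimax = -4.
-8 ≠ -4, so there is no saddle point; optimal play is mixed.
A is strictly dominated by D, so Row never plays it.
C is strictly dominated by B, so Row never plays it.
On the remaining 2×2 (B, D vs E, W):
Let Row play B with probability p. Expected payoff against E: (-8)p + 6(1−p) = −14p + 6; against W: (-4)p + (-8)(1−p) = 4p − 8.
Setting these equal: −14p + 6 = 4p − 8 ⇒ −18p = -14 ⇒ p = 7/9, and the value is (-14)·(7/9) + 6 = -44/9.
For Column: with q = P(E), equating B's and D's payoffs gives −4q − 4 = 14q − 8 ⇒ q = 2/9.

-44/9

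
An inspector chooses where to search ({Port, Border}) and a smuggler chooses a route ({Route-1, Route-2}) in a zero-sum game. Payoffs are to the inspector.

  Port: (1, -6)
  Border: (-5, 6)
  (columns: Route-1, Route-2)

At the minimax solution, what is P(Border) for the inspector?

Row minima: Port → -6, Border → -5; maximin = -5.
Column maxima: Route-1 → 1, Route-2 → 6; minimax = 1.
-5 ≠ 1, so there is no saddle point; optimal play is mixed.
Let the inspector play Port with probability p. Expected payoff against Route-1: 1p + (-5)(1−p) = 6p − 5; against Route-2: (-6)p + 6(1−p) = −12p + 6.
Setting these equal: 6p − 5 = −12p + 6 ⇒ 18p = 11 ⇒ p = 11/18, and the value is (6)·(11/18) − 5 = -4/3.
For the smuggler: with q = P(Route-1), equating Port's and Border's payoffs gives 7q − 6 = −11q + 6 ⇒ q = 2/3.

7/18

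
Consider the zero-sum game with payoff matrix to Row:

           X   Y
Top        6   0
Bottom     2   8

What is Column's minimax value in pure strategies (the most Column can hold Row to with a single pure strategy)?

6

Column maxima: X → 6, Y → 8.
The smallest of these is 6.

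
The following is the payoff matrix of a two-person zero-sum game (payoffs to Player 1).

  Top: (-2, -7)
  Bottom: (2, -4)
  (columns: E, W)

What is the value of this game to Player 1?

Row minima: Top → -7, Bottom → -4; maximin = -4.
Column maxima: E → 2, W → -4; minimax = -4.
Since maximin = minimax = -4, there is a saddle point and the value is -4.

-4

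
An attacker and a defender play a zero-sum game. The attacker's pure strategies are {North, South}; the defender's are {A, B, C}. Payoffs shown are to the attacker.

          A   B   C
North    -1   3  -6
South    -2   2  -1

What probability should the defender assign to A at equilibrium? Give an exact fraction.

Row minima: North → -6, South → -2; maximin = -2.
Column maxima: A → -1, B → 3, C → -1; minimax = -1.
-2 ≠ -1, so there is no saddle point; optimal play is mixed.
B is strictly dominated by A (it gives the attacker strictly more in every row), so the defender never plays it.
On the remaining 2×2 (North, South vs A, C):
Let the attacker play North with probability p. Expected payoff against A: (-1)p + (-2)(1−p) = p − 2; against C: (-6)p + (-1)(1−p) = −5p − 1.
Setting these equal: p − 2 = −5p − 1 ⇒ 6p = 1 ⇒ p = 1/6, and the value is (1)·(1/6) − 2 = -11/6.
For the defender: with q = P(A), equating North's and South's payoffs gives 5q − 6 = −q − 1 ⇒ q = 5/6.

5/6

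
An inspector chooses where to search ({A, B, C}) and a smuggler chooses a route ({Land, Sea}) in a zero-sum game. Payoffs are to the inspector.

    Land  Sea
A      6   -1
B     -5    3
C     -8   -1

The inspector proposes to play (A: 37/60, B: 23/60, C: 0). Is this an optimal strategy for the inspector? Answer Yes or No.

No

Against Land this mix gives (37/60)·6 + (23/60)·(-5) = 107/60.
Against Sea this mix gives (37/60)·(-1) + (23/60)·3 = 8/15.
The smuggler will play Sea, holding the inspector to 8/15. Shifting weight toward the row that does better against Sea would raise this floor (the equalizing mix achieves 13/15 against both Sea and Land), so the proposed strategy is not optimal.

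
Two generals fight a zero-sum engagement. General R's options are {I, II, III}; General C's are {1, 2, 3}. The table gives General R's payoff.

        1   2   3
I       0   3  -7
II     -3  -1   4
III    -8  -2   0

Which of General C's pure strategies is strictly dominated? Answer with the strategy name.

2

1 holds General R's payoff strictly below 2 in every row: 0 < 3, -3 < -1, -8 < -2.
So 2 is strictly dominated for General C.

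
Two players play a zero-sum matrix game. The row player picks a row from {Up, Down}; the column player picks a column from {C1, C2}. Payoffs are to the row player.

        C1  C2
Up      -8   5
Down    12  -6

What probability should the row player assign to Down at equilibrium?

13/31

Row minima: Up → -8, Down → -6; maximin = -6.
Column maxima: C1 → 12, C2 → 5; minimax = 5.
-6 ≠ 5, so there is no saddle point; optimal play is mixed.
Let the row player play Up with probability p. Expected payoff against C1: (-8)p + 12(1−p) = −20p + 12; against C2: 5p + (-6)(1−p) = 11p − 6.
Setting these equal: −20p + 12 = 11p − 6 ⇒ −31p = -18 ⇒ p = 18/31, and the value is (-20)·(18/31) + 12 = 12/31.
For the column player: with q = P(C1), equating Up's and Down's payoffs gives −13q + 5 = 18q − 6 ⇒ q = 11/31.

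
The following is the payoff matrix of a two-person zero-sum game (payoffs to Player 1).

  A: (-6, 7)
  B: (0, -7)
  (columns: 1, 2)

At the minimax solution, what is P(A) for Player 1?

7/20

Row minima: A → -6, B → -7; maximin = -6.
Column maxima: 1 → 0, 2 → 7; minimax = 0.
-6 ≠ 0, so there is no saddle point; optimal play is mixed.
Let Player 1 play A with probability p. Expected payoff against 1: (-6)p + 0(1−p) = −6p; against 2: 7p + (-7)(1−p) = 14p − 7.
Setting these equal: −6p = 14p − 7 ⇒ −20p = -7 ⇒ p = 7/20, and the value is (-6)·(7/20) = -21/10.
For Player 2: with q = P(1), equating A's and B's payoffs gives −13q + 7 = 7q − 7 ⇒ q = 7/10.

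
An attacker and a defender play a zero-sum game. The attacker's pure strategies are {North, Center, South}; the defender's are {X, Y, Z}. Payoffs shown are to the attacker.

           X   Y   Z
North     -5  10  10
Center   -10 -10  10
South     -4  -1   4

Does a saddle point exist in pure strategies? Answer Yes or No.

Row minima: North → -5, Center → -10, South → -4; maximin = -4.
Column maxima: X → -4, Y → 10, Z → 10; minimax = -4.
maximin = minimax = -4, so a saddle point exists.

Yes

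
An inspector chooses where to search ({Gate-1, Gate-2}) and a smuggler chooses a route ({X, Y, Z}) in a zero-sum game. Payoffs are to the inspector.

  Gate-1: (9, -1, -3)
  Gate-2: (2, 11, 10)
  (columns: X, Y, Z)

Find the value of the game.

24/5

Row minima: Gate-1 → -3, Gate-2 → 2; maximin = 2.
Column maxima: X → 9, Y → 11, Z → 10; minimax = 9.
2 ≠ 9, so there is no saddle point; optimal play is mixed.
Y is strictly dominated by Z (it gives the inspector strictly more in every row), so the smuggler never plays it.
On the remaining 2×2 (Gate-1, Gate-2 vs X, Z):
Let the inspector play Gate-1 with probability p. Expected payoff against X: 9p + 2(1−p) = 7p + 2; against Z: (-3)p + 10(1−p) = −13p + 10.
Setting these equal: 7p + 2 = −13p + 10 ⇒ 20p = 8 ⇒ p = 2/5, and the value is (7)·(2/5) + 2 = 24/5.
For the smuggler: with q = P(X), equating Gate-1's and Gate-2's payoffs gives 12q − 3 = −8q + 10 ⇒ q = 13/20.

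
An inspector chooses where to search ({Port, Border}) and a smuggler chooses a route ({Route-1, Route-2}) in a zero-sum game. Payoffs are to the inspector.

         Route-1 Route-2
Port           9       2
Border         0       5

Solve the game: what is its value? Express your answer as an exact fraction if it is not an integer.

15/4

Row minima: Port → 2, Border → 0; maximin = 2.
Column maxima: Route-1 → 9, Route-2 → 5; minimax = 5.
2 ≠ 5, so there is no saddle point; optimal play is mixed.
Let the inspector play Port with probability p. Expected payoff against Route-1: 9p + 0(1−p) = 9p; against Route-2: 2p + 5(1−p) = −3p + 5.
Setting these equal: 9p = −3p + 5 ⇒ 12p = 5 ⇒ p = 5/12, and the value is (9)·(5/12) = 15/4.
For the smuggler: with q = P(Route-1), equating Port's and Border's payoffs gives 7q + 2 = −5q + 5 ⇒ q = 1/4.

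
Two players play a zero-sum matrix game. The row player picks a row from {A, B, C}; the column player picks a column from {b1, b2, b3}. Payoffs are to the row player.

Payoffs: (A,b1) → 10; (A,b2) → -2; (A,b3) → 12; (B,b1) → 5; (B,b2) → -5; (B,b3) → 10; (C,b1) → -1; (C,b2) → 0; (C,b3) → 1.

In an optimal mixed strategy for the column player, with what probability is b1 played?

2/13

Row minima: A → -2, B → -5, C → -1; maximin = -1.
Column maxima: b1 → 10, b2 → 0, b3 → 12; minimax = 0.
-1 ≠ 0, so there is no saddle point; optimal play is mixed.
B is strictly dominated by A, so the row player never plays it.
b3 is strictly dominated by b1 (it gives the row player strictly more in every row), so the column player never plays it.
On the remaining 2×2 (A, C vs b1, b2):
Let the row player play A with probability p. Expected payoff against b1: 10p + (-1)(1−p) = 11p − 1; against b2: (-2)p + 0(1−p) = −2p.
Setting these equal: 11p − 1 = −2p ⇒ 13p = 1 ⇒ p = 1/13, and the value is (11)·(1/13) − 1 = -2/13.
For the column player: with q = P(b1), equating A's and C's payoffs gives 12q − 2 = −q ⇒ q = 2/13.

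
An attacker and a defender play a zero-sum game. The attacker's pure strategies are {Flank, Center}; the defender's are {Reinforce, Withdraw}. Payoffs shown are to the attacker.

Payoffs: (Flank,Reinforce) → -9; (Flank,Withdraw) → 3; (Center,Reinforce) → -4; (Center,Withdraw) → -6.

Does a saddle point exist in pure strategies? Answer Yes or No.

No

Row minima: Flank → -9, Center → -6; maximin = -6.
Column maxima: Reinforce → -4, Withdraw → 3; minimax = -4.
-6 ≠ -4, so no pure-strategy equilibrium exists.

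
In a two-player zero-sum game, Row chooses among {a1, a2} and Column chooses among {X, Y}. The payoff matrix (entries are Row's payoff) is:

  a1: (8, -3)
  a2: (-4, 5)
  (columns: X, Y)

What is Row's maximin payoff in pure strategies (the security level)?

Row minima: a1 → -3, a2 → -4.
The best of these is -3.

-3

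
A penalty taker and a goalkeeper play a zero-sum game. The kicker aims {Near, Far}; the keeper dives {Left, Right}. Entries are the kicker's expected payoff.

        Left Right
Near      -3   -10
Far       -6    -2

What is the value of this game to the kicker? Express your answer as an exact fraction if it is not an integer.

Row minima: Near → -10, Far → -6; maximin = -6.
Column maxima: Left → -3, Right → -2; minimax = -3.
-6 ≠ -3, so there is no saddle point; optimal play is mixed.
Let the kicker play Near with probability p. Expected payoff against Left: (-3)p + (-6)(1−p) = 3p − 6; against Right: (-10)p + (-2)(1−p) = −8p − 2.
Setting these equal: 3p − 6 = −8p − 2 ⇒ 11p = 4 ⇒ p = 4/11, and the value is (3)·(4/11) − 6 = -54/11.
For the keeper: with q = P(Left), equating Near's and Far's payoffs gives 7q − 10 = −4q − 2 ⇒ q = 8/11.

-54/11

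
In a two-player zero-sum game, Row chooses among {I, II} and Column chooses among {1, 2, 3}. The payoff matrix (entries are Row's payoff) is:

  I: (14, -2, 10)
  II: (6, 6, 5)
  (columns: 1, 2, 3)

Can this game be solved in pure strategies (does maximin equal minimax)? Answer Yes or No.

Row minima: I → -2, II → 5; maximin = 5.
Column maxima: 1 → 14, 2 → 6, 3 → 10; minimax = 6.
5 ≠ 6, so no pure-strategy equilibrium exists.

No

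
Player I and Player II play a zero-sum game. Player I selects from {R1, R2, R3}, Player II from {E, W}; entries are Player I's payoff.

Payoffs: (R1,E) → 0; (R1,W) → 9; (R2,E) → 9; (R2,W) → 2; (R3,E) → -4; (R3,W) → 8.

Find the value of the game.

81/16

Row minima: R1 → 0, R2 → 2, R3 → -4; maximin = 2.
Column maxima: E → 9, W → 9; minimax = 9.
2 ≠ 9, so there is no saddle point; optimal play is mixed.
R3 is strictly dominated by R1, so Player I never plays it.
On the remaining 2×2 (R1, R2 vs E, W):
Let Player I play R1 with probability p. Expected payoff against E: 0p + 9(1−p) = −9p + 9; against W: 9p + 2(1−p) = 7p + 2.
Setting these equal: −9p + 9 = 7p + 2 ⇒ −16p = -7 ⇒ p = 7/16, and the value is (-9)·(7/16) + 9 = 81/16.
For Player II: with q = P(E), equating R1's and R2's payoffs gives −9q + 9 = 7q + 2 ⇒ q = 7/16.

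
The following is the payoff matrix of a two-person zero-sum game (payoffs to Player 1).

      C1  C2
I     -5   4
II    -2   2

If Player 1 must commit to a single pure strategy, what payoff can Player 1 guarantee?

-2

Row minima: I → -5, II → -2.
The best of these is -2.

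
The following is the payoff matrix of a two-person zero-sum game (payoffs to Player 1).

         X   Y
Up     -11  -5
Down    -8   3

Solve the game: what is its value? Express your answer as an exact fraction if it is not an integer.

Row minima: Up → -11, Down → -8; maximin = -8.
Column maxima: X → -8, Y → 3; minimax = -8.
Since maximin = minimax = -8, there is a saddle point and the value is -8.

-8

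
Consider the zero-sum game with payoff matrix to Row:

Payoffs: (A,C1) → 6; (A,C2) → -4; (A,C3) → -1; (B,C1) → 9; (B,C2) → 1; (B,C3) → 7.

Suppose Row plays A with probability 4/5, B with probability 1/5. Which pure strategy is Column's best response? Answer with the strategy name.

C2

If Column plays C1, Row's expected payoff is (4/5)·6 + (1/5)·9 = 33/5.
If Column plays C2, Row's expected payoff is (4/5)·(-4) + (1/5)·1 = -3.
If Column plays C3, Row's expected payoff is (4/5)·(-1) + (1/5)·7 = 3/5.
Column minimizes Row's payoff; the smallest is -3, so the best response is C2.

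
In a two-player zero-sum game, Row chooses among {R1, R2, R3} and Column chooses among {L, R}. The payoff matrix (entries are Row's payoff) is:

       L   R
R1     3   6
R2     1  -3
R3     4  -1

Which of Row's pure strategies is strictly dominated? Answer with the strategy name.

R2

R1 gives a strictly higher payoff than R2 against every column: 3 > 1, 6 > -3.
So R2 is strictly dominated and Row never plays it.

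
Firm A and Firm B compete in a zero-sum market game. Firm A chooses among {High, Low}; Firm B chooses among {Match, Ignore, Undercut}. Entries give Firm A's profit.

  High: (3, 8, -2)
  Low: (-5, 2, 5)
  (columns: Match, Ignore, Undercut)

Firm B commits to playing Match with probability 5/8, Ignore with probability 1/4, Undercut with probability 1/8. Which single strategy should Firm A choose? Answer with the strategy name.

Expected payoff of High: (5/8)·3 + (1/4)·8 + (1/8)·(-2) = 29/8.
Expected payoff of Low: (5/8)·(-5) + (1/4)·2 + (1/8)·5 = -2.
The largest is 29/8, so Firm A's best response is High.

High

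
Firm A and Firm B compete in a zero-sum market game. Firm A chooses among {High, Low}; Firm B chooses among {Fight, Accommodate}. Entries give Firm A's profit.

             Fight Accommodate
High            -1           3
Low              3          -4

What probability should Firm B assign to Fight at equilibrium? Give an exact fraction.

Row minima: High → -1, Low → -4; maximin = -1.
Column maxima: Fight → 3, Accommodate → 3; minimax = 3.
-1 ≠ 3, so there is no saddle point; optimal play is mixed.
Let Firm A play High with probability p. Expected payoff against Fight: (-1)p + 3(1−p) = −4p + 3; against Accommodate: 3p + (-4)(1−p) = 7p − 4.
Setting these equal: −4p + 3 = 7p − 4 ⇒ −11p = -7 ⇒ p = 7/11, and the value is (-4)·(7/11) + 3 = 5/11.
For Firm B: with q = P(Fight), equating High's and Low's payoffs gives −4q + 3 = 7q − 4 ⇒ q = 7/11.

7/11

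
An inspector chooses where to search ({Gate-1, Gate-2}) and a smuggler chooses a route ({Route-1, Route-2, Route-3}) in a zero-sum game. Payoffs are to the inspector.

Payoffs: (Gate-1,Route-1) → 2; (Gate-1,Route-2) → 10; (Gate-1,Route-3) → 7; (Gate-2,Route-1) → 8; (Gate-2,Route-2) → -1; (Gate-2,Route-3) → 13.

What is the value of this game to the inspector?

Row minima: Gate-1 → 2, Gate-2 → -1; maximin = 2.
Column maxima: Route-1 → 8, Route-2 → 10, Route-3 → 13; minimax = 8.
2 ≠ 8, so there is no saddle point; optimal play is mixed.
Route-3 is strictly dominated by Route-1 (it gives the inspector strictly more in every row), so the smuggler never plays it.
On the remaining 2×2 (Gate-1, Gate-2 vs Route-1, Route-2):
Let the inspector play Gate-1 with probability p. Expected payoff against Route-1: 2p + 8(1−p) = −6p + 8; against Route-2: 10p + (-1)(1−p) = 11p − 1.
Setting these equal: −6p + 8 = 11p − 1 ⇒ −17p = -9 ⇒ p = 9/17, and the value is (-6)·(9/17) + 8 = 82/17.
For the smuggler: with q = P(Route-1), equating Gate-1's and Gate-2's payoffs gives −8q + 10 = 9q − 1 ⇒ q = 11/17.

82/17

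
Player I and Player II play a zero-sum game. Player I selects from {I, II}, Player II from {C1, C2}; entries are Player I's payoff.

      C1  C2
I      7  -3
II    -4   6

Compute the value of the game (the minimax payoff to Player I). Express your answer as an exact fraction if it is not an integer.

3/2

Row minima: I → -3, II → -4; maximin = -3.
Column maxima: C1 → 7, C2 → 6; minimax = 6.
-3 ≠ 6, so there is no saddle point; optimal play is mixed.
Let Player I play I with probability p. Expected payoff against C1: 7p + (-4)(1−p) = 11p − 4; against C2: (-3)p + 6(1−p) = −9p + 6.
Setting these equal: 11p − 4 = −9p + 6 ⇒ 20p = 10 ⇒ p = 1/2, and the value is (11)·(1/2) − 4 = 3/2.
For Player II: with q = P(C1), equating I's and II's payoffs gives 10q − 3 = −10q + 6 ⇒ q = 9/20.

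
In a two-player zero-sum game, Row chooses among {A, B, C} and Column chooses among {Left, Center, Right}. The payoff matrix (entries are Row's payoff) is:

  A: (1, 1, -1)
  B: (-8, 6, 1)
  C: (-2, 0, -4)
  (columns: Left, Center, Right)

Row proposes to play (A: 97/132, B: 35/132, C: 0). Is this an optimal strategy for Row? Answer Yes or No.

Against Left this mix gives (97/132)·1 + (35/132)·(-8) = -61/44.
Against Center this mix gives (97/132)·1 + (35/132)·6 = 307/132.
Against Right this mix gives (97/132)·(-1) + (35/132)·1 = -31/66.
Column will play Left, holding Row to -61/44. Shifting weight toward the row that does better against Left would raise this floor (the equalizing mix achieves -7/11 against both Left and Right), so the proposed strategy is not optimal.

No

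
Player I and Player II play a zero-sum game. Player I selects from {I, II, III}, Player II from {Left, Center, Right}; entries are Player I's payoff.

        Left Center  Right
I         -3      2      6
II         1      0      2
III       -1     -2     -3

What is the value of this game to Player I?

1/3

Row minima: I → -3, II → 0, III → -3; maximin = 0.
Column maxima: Left → 1, Center → 2, Right → 6; minimax = 1.
0 ≠ 1, so there is no saddle point; optimal play is mixed.
III is strictly dominated by II, so Player I never plays it.
With III eliminated, Right is strictly dominated by Left (it gives Player I strictly more in every remaining row), so Player II never plays it.
On the remaining 2×2 (I, II vs Left, Center):
Let Player I play I with probability p. Expected payoff against Left: (-3)p + 1(1−p) = −4p + 1; against Center: 2p + 0(1−p) = 2p.
Setting these equal: −4p + 1 = 2p ⇒ −6p = -1 ⇒ p = 1/6, and the value is (-4)·(1/6) + 1 = 1/3.
For Player II: with q = P(Left), equating I's and II's payoffs gives −5q + 2 = q ⇒ q = 1/3.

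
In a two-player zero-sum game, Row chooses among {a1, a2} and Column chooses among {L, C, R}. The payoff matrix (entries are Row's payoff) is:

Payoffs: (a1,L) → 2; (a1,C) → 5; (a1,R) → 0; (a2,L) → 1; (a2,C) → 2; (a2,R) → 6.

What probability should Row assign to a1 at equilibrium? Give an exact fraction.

5/7

Row minima: a1 → 0, a2 → 1; maximin = 1.
Column maxima: L → 2, C → 5, R → 6; minimax = 2.
1 ≠ 2, so there is no saddle point; optimal play is mixed.
C is strictly dominated by L (it gives Row strictly more in every row), so Column never plays it.
On the remaining 2×2 (a1, a2 vs L, R):
Let Row play a1 with probability p. Expected payoff against L: 2p + 1(1−p) = p + 1; against R: 0p + 6(1−p) = −6p + 6.
Setting these equal: p + 1 = −6p + 6 ⇒ 7p = 5 ⇒ p = 5/7, and the value is (1)·(5/7) + 1 = 12/7.
For Column: with q = P(L), equating a1's and a2's payoffs gives 2q = −5q + 6 ⇒ q = 6/7.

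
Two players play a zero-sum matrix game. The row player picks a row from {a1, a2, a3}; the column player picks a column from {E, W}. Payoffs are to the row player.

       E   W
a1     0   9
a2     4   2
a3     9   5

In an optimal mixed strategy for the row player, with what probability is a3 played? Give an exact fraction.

9/13

Row minima: a1 → 0, a2 → 2, a3 → 5; maximin = 5.
Column maxima: E → 9, W → 9; minimax = 9.
5 ≠ 9, so there is no saddle point; optimal play is mixed.
a2 is strictly dominated by a3, so the row player never plays it.
On the remaining 2×2 (a1, a3 vs E, W):
Let the row player play a1 with probability p. Expected payoff against E: 0p + 9(1−p) = −9p + 9; against W: 9p + 5(1−p) = 4p + 5.
Setting these equal: −9p + 9 = 4p + 5 ⇒ −13p = -4 ⇒ p = 4/13, and the value is (-9)·(4/13) + 9 = 81/13.
For the column player: with q = P(E), equating a1's and a3's payoffs gives −9q + 9 = 4q + 5 ⇒ q = 4/13.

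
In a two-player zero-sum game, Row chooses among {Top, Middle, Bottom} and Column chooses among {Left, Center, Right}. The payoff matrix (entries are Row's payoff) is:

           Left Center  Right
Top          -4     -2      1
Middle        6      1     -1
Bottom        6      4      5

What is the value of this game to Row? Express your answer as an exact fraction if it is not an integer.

Row minima: Top → -4, Middle → -1, Bottom → 4; maximin = 4.
Column maxima: Left → 6, Center → 4, Right → 5; minimax = 4.
Since maximin = minimax = 4, there is a saddle point and the value is 4.

4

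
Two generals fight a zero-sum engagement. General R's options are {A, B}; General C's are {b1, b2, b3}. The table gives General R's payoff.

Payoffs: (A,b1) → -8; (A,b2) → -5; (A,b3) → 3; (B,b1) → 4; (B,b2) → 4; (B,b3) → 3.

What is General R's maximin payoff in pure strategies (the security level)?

3

Row minima: A → -8, B → 3.
The best of these is 3.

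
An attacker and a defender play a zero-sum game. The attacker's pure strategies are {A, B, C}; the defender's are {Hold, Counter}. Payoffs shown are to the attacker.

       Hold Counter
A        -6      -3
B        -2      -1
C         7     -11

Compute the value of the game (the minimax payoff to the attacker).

Row minima: A → -6, B → -2, C → -11; maximin = -2.
Column maxima: Hold → 7, Counter → -1; minimax = -1.
-2 ≠ -1, so there is no saddle point; optimal play is mixed.
A is strictly dominated by B, so the attacker never plays it.
On the remaining 2×2 (B, C vs Hold, Counter):
Let the attacker play B with probability p. Expected payoff against Hold: (-2)p + 7(1−p) = −9p + 7; against Counter: (-1)p + (-11)(1−p) = 10p − 11.
Setting these equal: −9p + 7 = 10p − 11 ⇒ −19p = -18 ⇒ p = 18/19, and the value is (-9)·(18/19) + 7 = -29/19.
For the defender: with q = P(Hold), equating B's and C's payoffs gives −q − 1 = 18q − 11 ⇒ q = 10/19.

-29/19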